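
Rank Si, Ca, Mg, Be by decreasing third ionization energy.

Be > Mg > Ca > Si

IE_3 is the cost of taking one more electron from the +2 cation: Si²⁺ still has 2 valence electrons; Ca²⁺ is the bare [Ar] core; Mg²⁺ is the bare [Ne] core; Be²⁺ is the bare [He] core.
Core electrons are held far more tightly than valence electrons, so Ca, Mg and Be top the IE_3 order.
Approximate IE_3 values (kJ/mol): Si 3232, Ca 4912, Mg 7733, Be 14849.
Hence IE_3: Si < Ca < Mg < Be.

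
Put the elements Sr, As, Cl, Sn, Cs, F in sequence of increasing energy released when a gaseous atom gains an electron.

Sr, Cs, As, Sn, F, Cl

F is in period 2, group 17; Cl is in period 3, group 17; As is in period 4, group 15; Sr is in period 5, group 2; Sn is in period 5, group 14; Cs is in period 6, group 1.
EA tends to increase across a period and decrease down a group, though the pattern is less regular than for IE or radius.
These span different periods and groups, so the two trends combine.
Cs > Sr: this pair runs against the simple trend — see the exception note.
As > Cs: both effects reinforce here, so As is clearly the higher of the two.
Sn > As: this pair runs against the simple trend — see the exception note.
F > Sn: relative to Sn, both the across-period and down-group shifts push F's electron affinity up.
Cl > F: this pair runs against the simple trend — see the exception note.
Note the exception: Cs has a higher electron affinity than Sr, contrary to the simple trend — adding an electron to Sr (ns²) has to open a new, higher-energy np subshell, which is unfavourable.
Note the exception: Sn has a higher electron affinity than As, contrary to the simple trend — adding an electron to As's half-filled np³ subshell costs electron-pairing energy.
Note the exception: Cl has a higher electron affinity than F, contrary to the simple trend — F's small 2p subshell makes the incoming electron feel strong e⁻–e⁻ repulsion, so Cl actually releases more energy on gaining an electron.
For reference (kJ/mol): F 328, Cl 349, As 78, Sr 5, Sn 107, Cs 46.
So from lowest to highest: Sr < Cs < As < Sn < F < Cl.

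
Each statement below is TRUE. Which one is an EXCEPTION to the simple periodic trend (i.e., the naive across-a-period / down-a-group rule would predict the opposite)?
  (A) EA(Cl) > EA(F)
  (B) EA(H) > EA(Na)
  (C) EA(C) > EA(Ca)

(A)

The general trend: electron affinity increases across a period and decreases down a group.
(A) Cl (period 3, group 17) vs F (period 2, group 17): the stated order contradicts the simple trend.
(B) H (period 1, group 1) vs Na (period 3, group 1): the stated order agrees with the simple trend.
(C) C (period 2, group 14) vs Ca (period 4, group 2): the stated order agrees with the simple trend.
The exception is (A): F's small 2p subshell makes the incoming electron feel strong e⁻–e⁻ repulsion, so Cl actually releases more energy on gaining an electron.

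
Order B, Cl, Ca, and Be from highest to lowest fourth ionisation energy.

IE_4 is the cost of taking one more electron from the +3 cation: B³⁺ is the bare [He] core; Cl³⁺ still has 4 valence electrons; Ca³⁺ is already 1 electron into the core; Be³⁺ is already 1 electron into the core.
Pulling an electron out of a noble-gas core costs far more than removing a remaining valence electron, so Ca, Be and B sit at the high end of IE_4.
Approximate IE_4 values (kJ/mol): B 25026, Cl 5159, Ca 6491, Be 21007.
Overall IE_4 order: Cl < Ca < Be < B.

B > Be > Ca > Cl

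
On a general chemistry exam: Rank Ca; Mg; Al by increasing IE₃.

Al, Ca, Mg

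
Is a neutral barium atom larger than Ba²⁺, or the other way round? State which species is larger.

Forming Ba²⁺ removes 2 electrons from Ba. Fewer electrons for the same nuclear charge means less shielding and a higher Z_eff on the remaining electrons, and for main-group metals the entire outer shell is lost.
A cation is smaller than its parent atom: Ba²⁺ < Ba.

Ba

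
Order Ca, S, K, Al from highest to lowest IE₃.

Ca, K, S, Al

The third ionization energy removes an electron from the +2 ion. For each element: Ca²⁺ is the bare [Ar] core; S²⁺ still has 4 valence electrons; K²⁺ is already 1 electron into the core; Al²⁺ still has 1 valence electron.
Breaking into a closed-shell core is much more expensive than removing a leftover valence electron — K and Ca have the largest IE_3 here.
Valence configurations: S²⁺ [Ne]3s²3p², Al²⁺ [Ne]3s¹.
Tabulated IE_3 (kJ/mol): Ca 4912, S 3357, K 4420, Al 2745.
Putting it together, IE_3: Al < S < K < Ca.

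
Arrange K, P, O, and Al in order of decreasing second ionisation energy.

O > K > P > Al

Consider each +1 ion: K⁺ is the bare [Ar] core; P⁺ still has 4 valence electrons; O⁺ still has 5 valence electrons; Al⁺ still has 2 valence electrons.
Usually core removal costs more than valence removal, but here the competition is close: a tightly held n=2 valence electron can cost more to remove than an n=3 core electron, so the actual values have to decide it.
Valence configurations: P⁺ [Ne]3s²3p², O⁺ [He]2s²2p³, Al⁺ [Ne]3s².
The numbers (kJ/mol): K 3052, P 1907, O 3388, Al 1817.
Putting it together, IE_2: Al < P < K < O.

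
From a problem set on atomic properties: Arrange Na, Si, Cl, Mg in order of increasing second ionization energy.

IE_2 is the cost of taking one more electron from the +1 cation: Na⁺ is the bare [Ne] core; Si⁺ still has 3 valence electrons; Cl⁺ still has 6 valence electrons; Mg⁺ still has 1 valence electron.
Core electrons are held far more tightly than valence electrons, so Na tops the IE_2 order.
Valence configurations: Si⁺ [Ne]3s²3p¹, Cl⁺ [Ne]3s²3p⁴, Mg⁺ [Ne]3s¹.
The numbers (kJ/mol): Na 4562, Si 1577, Cl 2298, Mg 1451.
Hence IE_2: Mg < Si < Cl < Na.

Mg < Si < Cl < Na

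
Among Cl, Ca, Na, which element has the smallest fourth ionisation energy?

Cl

Consider each +3 ion: Cl³⁺ still has 4 valence electrons; Ca³⁺ is already 1 electron into the core; Na³⁺ is already 2 electrons into the core.
Core electrons are held far more tightly than valence electrons, so Ca and Na top the IE_4 order.
Approximate IE_4 values (kJ/mol): Cl 5159, Ca 6491, Na 9543.
Hence IE_4: Cl < Ca < Na.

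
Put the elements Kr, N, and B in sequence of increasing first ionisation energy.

B < Kr < N

Across a period the outer electron is held more tightly (higher IE₁); down a group it sits in a higher shell, more shielded, and comes off more easily.
Neither a single period nor a single group — weigh both effects.
Kr > B: the two effects oppose for this pair; the across-period effect wins (1351 vs 801 kJ/mol).
N > Kr: the two effects oppose for this pair; the down-group effect wins (1402 vs 1351 kJ/mol).
Tabulated first ionization energy (kJ/mol): B 801, N 1402, Kr 1351.
So from lowest to highest: B < Kr < N.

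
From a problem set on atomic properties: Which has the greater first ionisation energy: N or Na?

N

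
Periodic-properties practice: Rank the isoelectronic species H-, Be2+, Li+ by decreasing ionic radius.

All of these have 2 electrons, so size is governed by nuclear charge alone: the more protons, the stronger the pull on the same electron cloud, and the smaller the ion.
Nuclear charges: Be2+ (Z=4), Li+ (Z=3), H- (Z=1).
Largest to smallest: H- > Li+ > Be2+.

H- > Li+ > Be2+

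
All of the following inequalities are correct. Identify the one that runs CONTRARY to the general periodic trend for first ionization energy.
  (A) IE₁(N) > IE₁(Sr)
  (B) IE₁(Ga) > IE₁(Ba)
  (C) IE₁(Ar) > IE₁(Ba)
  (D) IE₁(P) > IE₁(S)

(D)

The general trend: first ionization energy increases across a period and decreases down a group.
(A) N (period 2, group 15) vs Sr (period 5, group 2): the stated order agrees with the simple trend.
(B) Ga (period 4, group 13) vs Ba (period 6, group 2): the stated order agrees with the simple trend.
(C) Ar (period 3, group 18) vs Ba (period 6, group 2): the stated order agrees with the simple trend.
(D) P (period 3, group 15) vs S (period 3, group 16): the stated order contradicts the simple trend.
The exception is (D): S (3p⁴) ionizes more easily than half-filled P (3p³) because the paired 3p electron in S is pushed out by e⁻–e⁻ repulsion.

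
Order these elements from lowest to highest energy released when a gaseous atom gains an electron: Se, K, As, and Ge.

K is in period 4, group 1; Ge is in period 4, group 14; As is in period 4, group 15; Se is in period 4, group 16.
EA tends to increase across a period and decrease down a group, though the pattern is less regular than for IE or radius.
All lie in period 4; the across-period trend (electron affinity increases left to right) applies, with the exception below.
Note the exception: Ge has a higher electron affinity than As, contrary to the simple trend — adding an electron to As's half-filled 4p³ is unfavourable, so Ge (4p²) has the more exothermic EA.
Tabulated electron affinity (kJ/mol): K 48, Ge 119, As 78, Se 195.
So from lowest to highest: K < As < Ge < Se.

K < As < Ge < Se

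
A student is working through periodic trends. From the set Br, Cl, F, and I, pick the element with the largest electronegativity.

F is in period 2, group 17; Cl is in period 3, group 17; Br is in period 4, group 17; I is in period 5, group 17.
EN rises left→right (higher Z_eff, smaller atoms) and falls top→bottom (larger, more shielded atoms).
All are in group 17, so electronegativity increases up the group.
The largest electronegativity among these belongs to F.

F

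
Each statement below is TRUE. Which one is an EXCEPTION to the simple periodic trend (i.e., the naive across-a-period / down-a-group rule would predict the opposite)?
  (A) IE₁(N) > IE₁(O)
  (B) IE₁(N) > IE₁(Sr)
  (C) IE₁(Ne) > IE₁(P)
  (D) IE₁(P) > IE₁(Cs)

The general trend: first ionisation energy increases across a period and decreases down a group.
(A) N (period 2, group 15) vs O (period 2, group 16): the stated order contradicts the simple trend.
(B) N (period 2, group 15) vs Sr (period 5, group 2): the stated order agrees with the simple trend.
(C) Ne (period 2, group 18) vs P (period 3, group 15): the stated order agrees with the simple trend.
(D) P (period 3, group 15) vs Cs (period 6, group 1): the stated order agrees with the simple trend.
The exception is (A): pairing an electron in O's 2p⁴ costs repulsion energy, so O ionizes more easily than half-filled N (2p³).

(A)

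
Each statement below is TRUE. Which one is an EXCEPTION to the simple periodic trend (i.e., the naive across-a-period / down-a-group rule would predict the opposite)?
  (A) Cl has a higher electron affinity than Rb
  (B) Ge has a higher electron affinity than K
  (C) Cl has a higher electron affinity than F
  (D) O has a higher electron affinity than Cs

(C)

The general trend: electron affinity increases across a period and decreases down a group.
(A) Cl (period 3, group 17) vs Rb (period 5, group 1): the stated order agrees with the simple trend.
(B) Ge (period 4, group 14) vs K (period 4, group 1): the stated order agrees with the simple trend.
(C) Cl (period 3, group 17) vs F (period 2, group 17): the stated order contradicts the simple trend.
(D) O (period 2, group 16) vs Cs (period 6, group 1): the stated order agrees with the simple trend.
The exception is (C): F's small 2p subshell makes the incoming electron feel strong e⁻–e⁻ repulsion, so Cl actually releases more energy on gaining an electron.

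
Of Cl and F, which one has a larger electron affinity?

Cl

F is in period 2, group 17; Cl is in period 3, group 17.
Adding an electron releases more energy for atoms nearer the top right (short of the noble gases).
All are in group 17; the group trend (electron affinity increases up the group) applies, with the exception below.
Note the exception: Cl has a higher electron affinity than F, contrary to the simple trend — F's small 2p subshell makes the incoming electron feel strong e⁻–e⁻ repulsion, so Cl actually releases more energy on gaining an electron.
For reference (kJ/mol): F 328, Cl 349.
So Cl has the larger electron affinity (Cl > F).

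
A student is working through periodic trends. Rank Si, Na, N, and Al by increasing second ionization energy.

The second ionization energy removes an electron from the +1 ion. For each element: Si⁺ still has 3 valence electrons; Na⁺ is the bare [Ne] core; N⁺ still has 4 valence electrons; Al⁺ still has 2 valence electrons.
Breaking into a closed-shell core is much more expensive than removing a leftover valence electron — Na has the largest IE_2 here.
Valence configurations: Si⁺ [Ne]3s²3p¹, N⁺ [He]2s²2p², Al⁺ [Ne]3s².
Si⁺ loses a lone 3p electron whereas Al⁺ must break into a filled 3s² pair, so IE_2(Al) > IE_2(Si) even though Si has the higher nuclear charge.
Approximate IE_2 values (kJ/mol): Si 1577, Na 4562, N 2856, Al 1817.
Putting it together, IE_2: Si < Al < N < Na.

Si < Al < N < Na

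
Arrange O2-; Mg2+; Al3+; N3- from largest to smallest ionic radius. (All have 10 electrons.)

All of these have 10 electrons, so size is governed by nuclear charge alone: the more protons, the stronger the pull on the same electron cloud, and the smaller the ion.
Nuclear charges: Al3+ (Z=13), Mg2+ (Z=12), O2- (Z=8), N3- (Z=7).
Largest to smallest: N3- > O2- > Mg2+ > Al3+.

N3- > O2- > Mg2+ > Al3+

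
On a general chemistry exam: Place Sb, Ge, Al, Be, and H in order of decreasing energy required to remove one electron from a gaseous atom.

H, Be, Sb, Ge, Al

Removing the outermost electron gets harder across a period and easier down a group.
A diagonal step moves right (one effect) and down (the opposite effect) at once.
Ge > Al: the two effects oppose for this pair; the across-period effect wins (762 vs 578 kJ/mol).
Sb > Ge: period and group pull opposite ways; the across-period shift dominates (831 vs 762 kJ/mol).
Be > Sb: the two effects oppose for this pair; the down-group effect wins (900 vs 831 kJ/mol).
H > Be: the two effects oppose for this pair; the down-group effect wins (1312 vs 900 kJ/mol).
Approximate values (kJ/mol): H 1312, Be 900, Al 578, Ge 762, Sb 831.
So from highest to lowest: H > Be > Sb > Ge > Al.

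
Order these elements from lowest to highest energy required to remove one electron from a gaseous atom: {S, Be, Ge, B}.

Ge < B < Be < S

Be is in period 2, group 2; B is in period 2, group 13; S is in period 3, group 16; Ge is in period 4, group 14.
First ionization energy rises across a period (greater Z_eff holds electrons more tightly) and falls down a group (valence electrons are farther from the nucleus).
Neither a single period nor a single group — weigh both effects.
B > Ge: the two effects oppose for this pair; the down-group effect wins (801 vs 762 kJ/mol).
Be > B: this pair runs against the simple trend — see the exception note.
S > Be: the two effects oppose for this pair; the across-period effect wins (1000 vs 900 kJ/mol).
Note the exception: Be has a higher first ionization energy than B, contrary to the simple trend — removing B's lone 2p electron is easier than breaking Be's filled 2s².
Tabulated first ionization energy (kJ/mol): Be 900, B 801, S 1000, Ge 762.
So from lowest to highest: Ge < B < Be < S.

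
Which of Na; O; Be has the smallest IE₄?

The fourth ionization energy removes an electron from the +3 ion. For each element: Na³⁺ is already 2 electrons into the core; O³⁺ still has 3 valence electrons; Be³⁺ is already 1 electron into the core.
Core electrons are held far more tightly than valence electrons, so Na and Be top the IE_4 order.
The numbers (kJ/mol): Na 9543, O 7469, Be 21007.
Hence IE_4: O < Na < Be.

O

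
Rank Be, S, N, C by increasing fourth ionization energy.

S < C < N < Be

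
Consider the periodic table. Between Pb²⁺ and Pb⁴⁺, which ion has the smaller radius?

Both ions have Z = 82 protons, but Pb⁴⁺ has lost more electrons, so its remaining electrons feel a larger effective nuclear charge per electron and are pulled in more tightly.
Higher positive charge → smaller ion, so Pb²⁺ > Pb⁴⁺.

Pb⁴⁺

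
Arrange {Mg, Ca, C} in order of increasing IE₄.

C < Ca < Mg

Consider each +3 ion: Mg³⁺ is already 1 electron into the core; Ca³⁺ is already 1 electron into the core; C³⁺ still has 1 valence electron.
Core electrons are held far more tightly than valence electrons, so Ca and Mg top the IE_4 order.
Approximate IE_4 values (kJ/mol): Mg 10543, Ca 6491, C 6223.
Putting it together, IE_4: C < Ca < Mg.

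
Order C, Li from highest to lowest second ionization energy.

The second ionization energy removes an electron from the +1 ion. For each element: C⁺ still has 3 valence electrons; Li⁺ is the bare [He] core.
Pulling an electron out of a noble-gas core costs far more than removing a remaining valence electron, so Li sits at the high end of IE_2.
Tabulated IE_2 (kJ/mol): C 2353, Li 7298.
Overall IE_2 order: C < Li.

Li > C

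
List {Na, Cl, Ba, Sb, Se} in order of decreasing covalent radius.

Ba > Na > Sb > Se > Cl

Na is in period 3, group 1; Cl is in period 3, group 17; Se is in period 4, group 16; Sb is in period 5, group 15; Ba is in period 6, group 2.
Radius decreases left→right (rising Z_eff, same n) and increases top→bottom (higher n).
Neither a single period nor a single group — weigh both effects.
Se > Cl: both effects reinforce here, so Se is clearly the larger of the two.
Sb > Se: both effects reinforce here, so Sb is clearly the larger of the two.
Na > Sb: period and group pull opposite ways; the across-period shift dominates (155 vs 140 pm).
Ba > Na: the two effects oppose for this pair; the down-group effect wins (196 vs 155 pm).
Approximate values (pm): Na 155, Cl 99, Se 116, Sb 140, Ba 196.
So from largest to smallest: Ba > Na > Sb > Se > Cl.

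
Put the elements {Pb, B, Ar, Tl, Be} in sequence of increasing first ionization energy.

Be is in period 2, group 2; B is in period 2, group 13; Ar is in period 3, group 18; Tl is in period 6, group 13; Pb is in period 6, group 14.
IE₁ increases left→right with effective nuclear charge and decreases top→bottom as the valence shell moves farther out.
These span different periods and groups, so the two trends combine.
Pb > Tl: Pb lies to the right of Tl in period 6, so the across-period effect alone puts Pb higher.
B > Pb: period and group pull opposite ways; the down-group shift dominates (801 vs 716 kJ/mol).
Be > B: this pair runs against the simple trend — see the exception note.
Ar > Be: the two effects oppose for this pair; the across-period effect wins (1521 vs 900 kJ/mol).
Note the exception: Be has a higher first ionization energy than B, contrary to the simple trend — removing B's lone 2p electron is easier than breaking Be's filled 2s².
Tabulated first ionization energy (kJ/mol): Be 900, B 801, Ar 1521, Tl 589, Pb 716.
So from lowest to highest: Tl < Pb < B < Be < Ar.

Tl < Pb < B < Be < Ar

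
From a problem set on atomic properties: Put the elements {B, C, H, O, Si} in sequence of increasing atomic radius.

H < O < C < B < Si

Radius decreases left→right (rising Z_eff, same n) and increases top→bottom (higher n).
Neither a single period nor a single group — weigh both effects.
O > H: the two effects oppose for this pair; the down-group effect wins (63 vs 32 pm).
C > O: both are in period 2; the period trend gives C the larger value.
B > C: both are in period 2; the period trend gives B the larger value.
Si > B: period and group pull opposite ways; the down-group shift dominates (116 vs 85 pm).
Approximate values (pm): H 32, B 85, C 75, O 63, Si 116.
So from smallest to largest: H < O < C < B < Si.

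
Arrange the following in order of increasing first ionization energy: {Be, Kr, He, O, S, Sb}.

Sb < Be < S < O < Kr < He

Removing the outermost electron gets harder across a period and easier down a group.
These span different periods and groups, so the two trends combine.
Be > Sb: the two effects oppose for this pair; the down-group effect wins (900 vs 831 kJ/mol).
S > Be: the two effects oppose for this pair; the across-period effect wins (1000 vs 900 kJ/mol).
O > S: they share group 16; the group trend gives O the larger value.
Kr > O: the two effects oppose for this pair; the across-period effect wins (1351 vs 1314 kJ/mol).
He > Kr: He sits above Kr in group 18, so the down-group effect alone puts He higher.
Approximate values (kJ/mol): He 2372, Be 900, O 1314, S 1000, Kr 1351, Sb 831.
So from lowest to highest: Sb < Be < S < O < Kr < He.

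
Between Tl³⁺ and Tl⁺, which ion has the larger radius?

Both ions have Z = 81 protons, but Tl³⁺ has lost more electrons, so its remaining electrons feel a larger effective nuclear charge per electron and are pulled in more tightly.
Higher positive charge → smaller ion, so Tl⁺ > Tl³⁺.

Tl⁺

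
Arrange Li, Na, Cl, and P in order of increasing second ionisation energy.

Consider each +1 ion: Li⁺ is the bare [He] core; Na⁺ is the bare [Ne] core; Cl⁺ still has 6 valence electrons; P⁺ still has 4 valence electrons.
Breaking into a closed-shell core is much more expensive than removing a leftover valence electron — Na and Li have the largest IE_2 here.
Valence configurations: Cl⁺ [Ne]3s²3p⁴, P⁺ [Ne]3s²3p².
Tabulated IE_2 (kJ/mol): Li 7298, Na 4562, Cl 2298, P 1907.
So the second ionization energies run P < Cl < Na < Li.

P < Cl < Na < Li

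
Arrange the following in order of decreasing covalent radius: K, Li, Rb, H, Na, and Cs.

Atomic radius shrinks across a period as nuclear charge pulls the same shell inward, and grows down a group as new shells are added.
All are in group 1, so atomic radius increases down the group.
So from largest to smallest: Cs > Rb > K > Na > Li > H.

Cs > Rb > K > Na > Li > H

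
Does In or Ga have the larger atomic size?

In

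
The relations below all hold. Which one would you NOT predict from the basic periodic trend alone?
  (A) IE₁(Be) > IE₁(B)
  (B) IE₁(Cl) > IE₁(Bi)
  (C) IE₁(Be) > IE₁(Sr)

(A)

The general trend: first ionisation energy increases across a period and decreases down a group.
(A) Be (period 2, group 2) vs B (period 2, group 13): the stated order contradicts the simple trend.
(B) Cl (period 3, group 17) vs Bi (period 6, group 15): the stated order agrees with the simple trend.
(C) Be (period 2, group 2) vs Sr (period 5, group 2): the stated order agrees with the simple trend.
The exception is (A): removing B's lone 2p electron is easier than breaking Be's filled 2s².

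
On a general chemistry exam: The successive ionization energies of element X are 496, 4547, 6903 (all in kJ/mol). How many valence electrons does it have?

1

Look for the largest jump between consecutive ionization energies: IE2/IE1 ≈ 9.2, far larger than any earlier ratio.
That jump marks the point where a core electron is being removed. So the atom has 1 valence electron.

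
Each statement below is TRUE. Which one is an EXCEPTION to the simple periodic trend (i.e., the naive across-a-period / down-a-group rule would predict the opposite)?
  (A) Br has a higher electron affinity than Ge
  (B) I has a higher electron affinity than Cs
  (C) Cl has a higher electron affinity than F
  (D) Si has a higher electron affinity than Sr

(C)

The general trend: electron affinity increases across a period and decreases down a group.
(A) Br (period 4, group 17) vs Ge (period 4, group 14): the stated order agrees with the simple trend.
(B) I (period 5, group 17) vs Cs (period 6, group 1): the stated order agrees with the simple trend.
(C) Cl (period 3, group 17) vs F (period 2, group 17): the stated order contradicts the simple trend.
(D) Si (period 3, group 14) vs Sr (period 5, group 2): the stated order agrees with the simple trend.
The exception is (C): F's small 2p subshell makes the incoming electron feel strong e⁻–e⁻ repulsion, so Cl actually releases more energy on gaining an electron.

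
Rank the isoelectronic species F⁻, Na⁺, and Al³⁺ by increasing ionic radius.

Al³⁺ < Na⁺ < F⁻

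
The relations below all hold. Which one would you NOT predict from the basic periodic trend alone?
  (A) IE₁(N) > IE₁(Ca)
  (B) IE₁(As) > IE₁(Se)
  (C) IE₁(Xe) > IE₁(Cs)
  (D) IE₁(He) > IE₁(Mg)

The general trend: first ionization energy increases across a period and decreases down a group.
(A) N (period 2, group 15) vs Ca (period 4, group 2): the stated order agrees with the simple trend.
(B) As (period 4, group 15) vs Se (period 4, group 16): the stated order contradicts the simple trend.
(C) Xe (period 5, group 18) vs Cs (period 6, group 1): the stated order agrees with the simple trend.
(D) He (period 1, group 18) vs Mg (period 3, group 2): the stated order agrees with the simple trend.
The exception is (B): Se (4p⁴) ionizes more easily than half-filled As (4p³).

(B)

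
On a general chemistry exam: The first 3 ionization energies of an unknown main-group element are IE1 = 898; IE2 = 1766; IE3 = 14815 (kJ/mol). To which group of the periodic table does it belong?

Look for the largest jump between consecutive ionization energies: IE3/IE2 ≈ 8.4, far larger than any earlier ratio.
That jump marks the point where a core electron is being removed. So the atom has 2 valence electrons.
A main-group element with 2 valence electrons is in group 2.

Group 2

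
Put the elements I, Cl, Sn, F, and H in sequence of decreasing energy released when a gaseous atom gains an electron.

Cl > F > I > Sn > H

H is in period 1, group 1; F is in period 2, group 17; Cl is in period 3, group 17; Sn is in period 5, group 14; I is in period 5, group 17.
Atoms with high Z_eff and room in the valence shell (especially the halogens) have the most exothermic electron affinities.
These span different periods and groups, so the two trends combine.
Sn > H: the two effects oppose for this pair; the across-period effect wins (107 vs 73 kJ/mol).
I > Sn: both are in period 5; the period trend gives I the larger value.
F > I: they share group 17; the group trend gives F the larger value.
Cl > F: this pair runs against the simple trend — see the exception note.
Note the exception: Cl has a higher electron affinity than F, contrary to the simple trend — F's small 2p subshell makes the incoming electron feel strong e⁻–e⁻ repulsion, so Cl actually releases more energy on gaining an electron.
Approximate values (kJ/mol): H 73, F 328, Cl 349, Sn 107, I 295.
So from highest to lowest: Cl > F > I > Sn > H.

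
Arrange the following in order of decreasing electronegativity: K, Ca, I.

Smaller atoms with higher effective nuclear charge are more electronegative.
These span different periods and groups, so the two trends combine.
Ca > K: Ca lies to the right of K in period 4, so the across-period effect alone puts Ca higher.
I > Ca: the two effects oppose for this pair; the across-period effect wins (2.66 vs 1.00).
Tabulated electronegativity (Pauling): K 0.82, Ca 1.00, I 2.66.
So from highest to lowest: I > Ca > K.

I > Ca > K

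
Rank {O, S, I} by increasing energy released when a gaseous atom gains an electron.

O, S, I

O is in period 2, group 16; S is in period 3, group 16; I is in period 5, group 17.
EA tends to increase across a period and decrease down a group, though the pattern is less regular than for IE or radius.
Here both period and group differ, so the two effects have to be weighed against each other.
S > O: this pair runs against the simple trend — see the exception note.
I > S: the two effects oppose for this pair; the across-period effect wins (295 vs 200 kJ/mol).
Note the exception: S has a higher electron affinity than O, contrary to the simple trend — the compact 2p subshell of O repels the added electron more than S's larger 3p does.
For reference (kJ/mol): O 141, S 200, I 295.
So from lowest to highest: O < S < I.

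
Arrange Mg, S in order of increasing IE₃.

S < Mg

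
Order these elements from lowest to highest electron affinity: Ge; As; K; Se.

K < As < Ge < Se

K is in period 4, group 1; Ge is in period 4, group 14; As is in period 4, group 15; Se is in period 4, group 16.
Adding an electron releases more energy for atoms nearer the top right (short of the noble gases).
All lie in period 4; the across-period trend (electron affinity increases left to right) applies, with the exception below.
Note the exception: Ge has a higher electron affinity than As, contrary to the simple trend — adding an electron to As's half-filled 4p³ is unfavourable, so Ge (4p²) has the more exothermic EA.
For reference (kJ/mol): K 48, Ge 119, As 78, Se 195.
So from lowest to highest: K < As < Ge < Se.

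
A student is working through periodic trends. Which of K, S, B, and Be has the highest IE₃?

Consider each +2 ion: K²⁺ is already 1 electron into the core; S²⁺ still has 4 valence electrons; B²⁺ still has 1 valence electron; Be²⁺ is the bare [He] core.
Pulling an electron out of a noble-gas core costs far more than removing a remaining valence electron, so K and Be sit at the high end of IE_3.
Valence configurations: S²⁺ [Ne]3s²3p², B²⁺ [He]2s¹.
Tabulated IE_3 (kJ/mol): K 4420, S 3357, B 3660, Be 14849.
Hence IE_3: S < B < K < Be.

Be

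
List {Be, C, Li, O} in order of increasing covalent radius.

Moving right in a period, electrons are added to the same shell under a stronger nuclear pull, so atoms get smaller; moving down, a new shell is opened and atoms get larger.
All lie in period 2, so atomic radius increases right to left.
So from smallest to largest: O < C < Be < Li.

O, C, Be, Li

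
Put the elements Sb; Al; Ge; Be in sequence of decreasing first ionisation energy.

Be, Sb, Ge, Al

Be is in period 2, group 2; Al is in period 3, group 13; Ge is in period 4, group 14; Sb is in period 5, group 15.
First ionization energy rises across a period (greater Z_eff holds electrons more tightly) and falls down a group (valence electrons are farther from the nucleus).
These sit on a diagonal, where the across-period and down-group effects partly cancel.
Ge > Al: the two effects oppose for this pair; the across-period effect wins (762 vs 578 kJ/mol).
Sb > Ge: the two effects oppose for this pair; the across-period effect wins (831 vs 762 kJ/mol).
Be > Sb: the two effects oppose for this pair; the down-group effect wins (900 vs 831 kJ/mol).
Approximate values (kJ/mol): Be 900, Al 578, Ge 762, Sb 831.
So from highest to lowest: Be > Sb > Ge > Al.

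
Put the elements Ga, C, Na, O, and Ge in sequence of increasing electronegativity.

Na < Ga < Ge < C < O

EN rises left→right (higher Z_eff, smaller atoms) and falls top→bottom (larger, more shielded atoms).
Here both period and group differ, so the two effects have to be weighed against each other.
Ga > Na: period and group pull opposite ways; the across-period shift dominates (1.81 vs 0.93).
Ge > Ga: both are in period 4; the period trend gives Ge the larger value.
C > Ge: they share group 14; the group trend gives C the larger value.
O > C: O lies to the right of C in period 2, so the across-period effect alone puts O higher.
Approximate values (Pauling): C 2.55, O 3.44, Na 0.93, Ga 1.81, Ge 2.01.
So from lowest to highest: Na < Ga < Ge < C < O.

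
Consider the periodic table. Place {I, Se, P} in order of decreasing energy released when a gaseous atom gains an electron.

I, Se, P

Electron affinity generally becomes more exothermic across a period toward the halogens and less exothermic down a group.
These sit on a diagonal, where the across-period and down-group effects partly cancel.
Se > P: period and group pull opposite ways; the across-period shift dominates (195 vs 72 kJ/mol).
I > Se: the two effects oppose for this pair; the across-period effect wins (295 vs 195 kJ/mol).
Tabulated electron affinity (kJ/mol): P 72, Se 195, I 295.
So from highest to lowest: I > Se > P.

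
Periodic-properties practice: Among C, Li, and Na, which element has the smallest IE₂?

C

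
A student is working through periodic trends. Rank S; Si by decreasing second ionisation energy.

S > Si

IE_2 is the cost of taking one more electron from the +1 cation: S⁺ still has 5 valence electrons; Si⁺ still has 3 valence electrons.
All are still removing valence electrons, so compare the +1 ions as you would atoms: IE_2 generally rises across a period (higher Z_eff) and falls down a group (larger shell), subject to the usual subshell exceptions.
Valence configurations: S⁺ [Ne]3s²3p³, Si⁺ [Ne]3s²3p¹.
Tabulated IE_2 (kJ/mol): S 2252, Si 1577.
Putting it together, IE_2: Si < S.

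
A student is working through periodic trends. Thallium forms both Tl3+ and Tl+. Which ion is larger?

Tl+

Both ions have Z = 81 protons, but Tl3+ has lost more electrons, so its remaining electrons feel a larger effective nuclear charge per electron and are pulled in more tightly.
Higher positive charge → smaller ion, so Tl+ > Tl3+.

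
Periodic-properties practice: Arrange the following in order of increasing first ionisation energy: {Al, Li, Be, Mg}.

Li < Al < Mg < Be

First ionization energy rises across a period (greater Z_eff holds electrons more tightly) and falls down a group (valence electrons are farther from the nucleus).
Neither a single period nor a single group — weigh both effects.
Al > Li: period and group pull opposite ways; the across-period shift dominates (578 vs 520 kJ/mol).
Mg > Al: this pair runs against the simple trend — see the exception note.
Be > Mg: they share group 2; the group trend gives Be the larger value.
Note the exception: Mg has a higher first ionization energy than Al, contrary to the simple trend — Al's single 3p electron is easier to remove than one from Mg's filled 3s².
Approximate values (kJ/mol): Li 520, Be 900, Mg 738, Al 578.
So from lowest to highest: Li < Al < Mg < Be.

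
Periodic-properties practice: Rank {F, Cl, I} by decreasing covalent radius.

F is in period 2, group 17; Cl is in period 3, group 17; I is in period 5, group 17.
Across a period the added protons contract the valence shell; down a group each new principal shell makes the atom larger.
All are in group 17, so atomic radius increases down the group.
So from largest to smallest: I > Cl > F.

I, Cl, F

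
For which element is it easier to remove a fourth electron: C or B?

IE_4 is the cost of taking one more electron from the +3 cation: C³⁺ still has 1 valence electron; B³⁺ is the bare [He] core.
Pulling an electron out of a noble-gas core costs far more than removing a remaining valence electron, so B sits at the high end of IE_4.
Approximate IE_4 values (kJ/mol): C 6223, B 25026.
So the fourth ionization energies run C < B.

C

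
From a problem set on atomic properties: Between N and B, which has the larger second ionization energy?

N

The second ionization energy removes an electron from the +1 ion. For each element: N⁺ still has 4 valence electrons; B⁺ still has 2 valence electrons.
All are still removing valence electrons, so compare the +1 ions as you would atoms: IE_2 generally rises across a period (higher Z_eff) and falls down a group (larger shell), subject to the usual subshell exceptions.
Valence configurations: N⁺ [He]2s²2p², B⁺ [He]2s².
Tabulated IE_2 (kJ/mol): N 2856, B 2427.
Putting it together, IE_2: B < N.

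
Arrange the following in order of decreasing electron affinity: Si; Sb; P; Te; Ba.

Te > Si > Sb > P > Ba

Si is in period 3, group 14; P is in period 3, group 15; Sb is in period 5, group 15; Te is in period 5, group 16; Ba is in period 6, group 2.
Atoms with high Z_eff and room in the valence shell (especially the halogens) have the most exothermic electron affinities.
Neither a single period nor a single group — weigh both effects.
P > Ba: relative to Ba, both the across-period and down-group shifts push P's electron affinity up.
Sb > P: this pair runs against the simple trend — see the exception note.
Si > Sb: period and group pull opposite ways; the down-group shift dominates (134 vs 103 kJ/mol).
Te > Si: period and group pull opposite ways; the across-period shift dominates (190 vs 134 kJ/mol).
Note the exception: Sb has a higher electron affinity than P, contrary to the simple trend — both are half-filled np³, but the pairing/repulsion penalty for the added electron shrinks as the p orbitals become larger and more diffuse down the group, and for Sb that outweighs the weaker nuclear attraction.
Note the exception: Si has a higher electron affinity than P, contrary to the simple trend — adding an electron to P's half-filled 3p³ is unfavourable, so Si (3p²) has the more exothermic EA.
For reference (kJ/mol): Si 134, P 72, Sb 103, Te 190, Ba 14.
So from highest to lowest: Te > Si > Sb > P > Ba.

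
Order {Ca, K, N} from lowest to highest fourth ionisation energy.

Consider each +3 ion: Ca³⁺ is already 1 electron into the core; K³⁺ is already 2 electrons into the core; N³⁺ still has 2 valence electrons.
Usually core removal costs more than valence removal, but here the competition is close: a tightly held n=2 valence electron can cost more to remove than an n=3 core electron, so the actual values have to decide it.
The numbers (kJ/mol): Ca 6491, K 5877, N 7475.
So the fourth ionization energies run K < Ca < N.

K < Ca < N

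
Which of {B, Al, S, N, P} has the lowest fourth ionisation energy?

S

IE_4 is the cost of taking one more electron from the +3 cation: B³⁺ is the bare [He] core; Al³⁺ is the bare [Ne] core; S³⁺ still has 3 valence electrons; N³⁺ still has 2 valence electrons; P³⁺ still has 2 valence electrons.
Breaking into a closed-shell core is much more expensive than removing a leftover valence electron — Al and B have the largest IE_4 here.
Valence configurations: S³⁺ [Ne]3s²3p¹, N³⁺ [He]2s², P³⁺ [Ne]3s².
S³⁺ loses a lone 3p electron whereas P³⁺ must break into a filled 3s² pair, so IE_4(P) > IE_4(S) even though S has the higher nuclear charge.
Tabulated IE_4 (kJ/mol): B 25026, Al 11577, S 4556, N 7475, P 4964.
Overall IE_4 order: S < P < N < Al < B.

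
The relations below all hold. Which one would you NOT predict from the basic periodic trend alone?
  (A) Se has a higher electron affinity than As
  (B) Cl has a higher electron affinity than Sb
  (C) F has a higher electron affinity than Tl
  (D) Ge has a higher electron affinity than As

(D)

The general trend: electron affinity increases across a period and decreases down a group.
(A) Se (period 4, group 16) vs As (period 4, group 15): the stated order agrees with the simple trend.
(B) Cl (period 3, group 17) vs Sb (period 5, group 15): the stated order agrees with the simple trend.
(C) F (period 2, group 17) vs Tl (period 6, group 13): the stated order agrees with the simple trend.
(D) Ge (period 4, group 14) vs As (period 4, group 15): the stated order contradicts the simple trend.
The exception is (D): adding an electron to As's half-filled 4p³ is unfavourable, so Ge (4p²) has the more exothermic EA.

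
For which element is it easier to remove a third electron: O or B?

B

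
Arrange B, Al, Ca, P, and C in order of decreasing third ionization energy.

Ca > C > B > P > Al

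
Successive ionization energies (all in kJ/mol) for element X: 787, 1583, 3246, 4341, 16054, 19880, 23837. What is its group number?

Look for the largest jump between consecutive ionization energies: IE5/IE4 ≈ 3.7, far larger than any earlier ratio.
That jump marks the point where a core electron is being removed. So the atom has 4 valence electrons.
A main-group element with 4 valence electrons is in group 14.

Group 14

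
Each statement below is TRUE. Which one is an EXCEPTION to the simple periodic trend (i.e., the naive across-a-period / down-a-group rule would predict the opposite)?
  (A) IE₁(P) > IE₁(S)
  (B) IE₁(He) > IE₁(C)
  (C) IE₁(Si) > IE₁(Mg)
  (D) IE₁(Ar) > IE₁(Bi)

The general trend: first ionisation energy increases across a period and decreases down a group.
(A) P (period 3, group 15) vs S (period 3, group 16): the stated order contradicts the simple trend.
(B) He (period 1, group 18) vs C (period 2, group 14): the stated order agrees with the simple trend.
(C) Si (period 3, group 14) vs Mg (period 3, group 2): the stated order agrees with the simple trend.
(D) Ar (period 3, group 18) vs Bi (period 6, group 15): the stated order agrees with the simple trend.
The exception is (A): S (3p⁴) ionizes more easily than half-filled P (3p³) because the paired 3p electron in S is pushed out by e⁻–e⁻ repulsion.

(A)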